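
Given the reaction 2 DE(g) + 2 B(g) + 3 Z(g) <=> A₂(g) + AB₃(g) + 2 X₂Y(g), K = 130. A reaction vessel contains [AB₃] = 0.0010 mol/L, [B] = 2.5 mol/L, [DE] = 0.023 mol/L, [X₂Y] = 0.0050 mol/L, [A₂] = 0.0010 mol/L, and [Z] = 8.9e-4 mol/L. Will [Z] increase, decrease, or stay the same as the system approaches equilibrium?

decrease

Q = [A₂]·[AB₃]·[X₂Y]² / ([DE]²·[B]²·[Z]³) = (0.0010)·(0.0010)·(0.0050)² / ((0.023)²·(2.5)²·(8.9e-4)³) = 11
Q = 11 < K = 130: net forward reaction.
Z is a reactant, so it decreases.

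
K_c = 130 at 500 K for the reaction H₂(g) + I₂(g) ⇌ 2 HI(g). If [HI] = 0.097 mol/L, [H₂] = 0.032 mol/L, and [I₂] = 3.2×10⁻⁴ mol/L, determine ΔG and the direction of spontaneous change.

ΔG = 8.13 kJ/mol; the forward reaction is non-spontaneous

Q_c = [HI]² / ([H₂]·[I₂]) = (0.097)² / ((0.032)·(3.2×10⁻⁴)) = 919
ΔG = RT ln(Q_c/K_c) = (8.314 J mol⁻¹ K⁻¹)(500 K) × ln(919/130)
   = (4.157 kJ/mol)(1.956) = 8.13 kJ/mol
ΔG > 0, so the forward reaction is non-spontaneous (proceeds in reverse).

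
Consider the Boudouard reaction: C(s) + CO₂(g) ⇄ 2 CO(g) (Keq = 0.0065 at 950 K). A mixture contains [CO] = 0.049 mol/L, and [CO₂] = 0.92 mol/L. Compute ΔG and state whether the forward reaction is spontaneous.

(C is a pure solid — omitted from Q.)
Q = [CO]² / [CO₂] = (0.049)² / (0.92) = 0.00261
ΔG = RT ln(Q/Keq) = (8.314 J mol⁻¹ K⁻¹)(950 K) × ln(0.00261/0.0065)
   = (7.898 kJ/mol)(-0.9125) = -7.21 kJ/mol
ΔG < 0, so the forward reaction is spontaneous (proceeds forward).

ΔG = -7.21 kJ/mol; the forward reaction is spontaneous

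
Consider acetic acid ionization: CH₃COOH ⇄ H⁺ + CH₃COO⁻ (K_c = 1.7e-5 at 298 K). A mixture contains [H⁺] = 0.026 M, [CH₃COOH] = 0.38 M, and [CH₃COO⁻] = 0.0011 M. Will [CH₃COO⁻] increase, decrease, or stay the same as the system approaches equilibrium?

Q_c = [H⁺]·[CH₃COO⁻] / [CH₃COOH] = (0.026)·(0.0011) / (0.38) = 7.5e-5
Q_c = 7.5e-5 > K_c = 1.7e-5: net reverse reaction.
CH₃COO⁻ is a product, so it decreases.

decrease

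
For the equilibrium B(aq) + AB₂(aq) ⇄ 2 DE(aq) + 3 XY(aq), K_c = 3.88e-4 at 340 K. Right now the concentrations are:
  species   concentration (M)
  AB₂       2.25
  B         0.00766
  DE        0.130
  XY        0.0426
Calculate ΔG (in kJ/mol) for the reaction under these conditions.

Q_c = [DE]²·[XY]³ / ([B]·[AB₂]) = (0.130)²·(0.0426)³ / ((0.00766)·(2.25)) = 7.58e-5
ΔG = RT ln(Q_c/K_c) = (8.314 J mol⁻¹ K⁻¹)(340 K) × ln(7.58e-5/3.88e-4)
   = (2.827 kJ/mol)(-1.633) = -4.62 kJ/mol
ΔG < 0, so the forward reaction is spontaneous (proceeds forward).

ΔG = -4.62 kJ/mol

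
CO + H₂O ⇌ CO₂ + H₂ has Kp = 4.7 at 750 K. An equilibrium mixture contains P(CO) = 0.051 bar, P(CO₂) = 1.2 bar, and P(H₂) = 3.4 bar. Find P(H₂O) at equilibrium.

At equilibrium, Kp = P(CO₂)·P(H₂) / (P(CO)·P(H₂O)) = 4.7.
(1.2)·(3.4) / ((0.051)·(P(H₂O))) = 4.7
P(H₂O) = 17.0 = 17 bar

P(H₂O) = 17 bar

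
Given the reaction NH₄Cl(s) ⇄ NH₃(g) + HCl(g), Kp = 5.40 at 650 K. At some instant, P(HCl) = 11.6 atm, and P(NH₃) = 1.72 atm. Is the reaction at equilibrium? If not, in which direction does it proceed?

(NH₄Cl is a pure solid — omitted from Qp.)
Qp = P(NH₃)·P(HCl) = (1.72)·(11.6) = 20.0
Qp = 20.0 > Kp = 5.40, so the reverse reaction proceeds.

toward reactants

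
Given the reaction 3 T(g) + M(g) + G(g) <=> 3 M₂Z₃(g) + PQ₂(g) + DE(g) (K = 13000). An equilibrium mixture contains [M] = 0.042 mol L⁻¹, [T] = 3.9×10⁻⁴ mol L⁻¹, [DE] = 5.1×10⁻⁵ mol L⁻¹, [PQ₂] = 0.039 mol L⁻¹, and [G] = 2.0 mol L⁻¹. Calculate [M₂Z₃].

[M₂Z₃] = 0.32 mol L⁻¹

At equilibrium, K = [M₂Z₃]³·[PQ₂]·[DE] / ([T]³·[M]·[G]) = 13000.
([M₂Z₃])³·(0.039)·(5.1×10⁻⁵) / ((3.9×10⁻⁴)³·(0.042)·(2.0)) = 13000
[M₂Z₃]³ = 0.0326 ⇒ [M₂Z₃] = 0.32 mol L⁻¹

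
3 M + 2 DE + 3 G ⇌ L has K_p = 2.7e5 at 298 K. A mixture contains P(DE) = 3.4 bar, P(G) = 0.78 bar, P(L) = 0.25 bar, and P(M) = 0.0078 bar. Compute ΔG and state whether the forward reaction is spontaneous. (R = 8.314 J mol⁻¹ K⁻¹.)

ΔG = -2.56 kJ/mol; the forward reaction is spontaneous

Q_p = P(L) / (P(M)³·P(DE)²·P(G)³) = (0.25) / ((0.0078)³·(3.4)²·(0.78)³) = 96000
ΔG = RT ln(Q_p/K_p) = (8.314 J mol⁻¹ K⁻¹)(298 K) × ln(96000/2.7e5)
   = (2.478 kJ/mol)(-1.034) = -2.56 kJ/mol
ΔG < 0, so the forward reaction is spontaneous (proceeds forward).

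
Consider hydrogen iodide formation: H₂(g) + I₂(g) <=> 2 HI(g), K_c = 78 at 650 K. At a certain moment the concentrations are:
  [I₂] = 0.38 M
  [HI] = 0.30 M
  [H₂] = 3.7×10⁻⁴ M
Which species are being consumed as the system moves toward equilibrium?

Q_c = [HI]² / ([H₂]·[I₂]) = (0.30)² / ((3.7×10⁻⁴)·(0.38)) = 640
Q_c = 640 > K_c = 78: net reverse reaction.

HI (products)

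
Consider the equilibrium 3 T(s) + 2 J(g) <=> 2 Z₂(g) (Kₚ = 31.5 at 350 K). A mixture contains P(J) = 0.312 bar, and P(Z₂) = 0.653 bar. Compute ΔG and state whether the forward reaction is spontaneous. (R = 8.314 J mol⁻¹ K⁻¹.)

ΔG = -5.74 kJ/mol; the forward reaction is spontaneous

(T is a pure solid — omitted from Qₚ.)
Qₚ = P(Z₂)² / P(J)² = (0.653)² / (0.312)² = 4.38
ΔG = RT ln(Qₚ/Kₚ) = (8.314 J mol⁻¹ K⁻¹)(350 K) × ln(4.38/31.5)
   = (2.910 kJ/mol)(-1.973) = -5.74 kJ/mol
ΔG < 0, so the forward reaction is spontaneous (proceeds forward).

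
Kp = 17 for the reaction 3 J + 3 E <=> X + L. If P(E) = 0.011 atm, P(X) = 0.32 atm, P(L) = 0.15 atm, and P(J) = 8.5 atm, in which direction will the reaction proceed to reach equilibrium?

toward reactants

Qp = P(X)·P(L) / (P(J)³·P(E)³) = (0.32)·(0.15) / ((8.5)³·(0.011)³) = 59
Qp = 59 > Kp = 17, so the reverse reaction proceeds.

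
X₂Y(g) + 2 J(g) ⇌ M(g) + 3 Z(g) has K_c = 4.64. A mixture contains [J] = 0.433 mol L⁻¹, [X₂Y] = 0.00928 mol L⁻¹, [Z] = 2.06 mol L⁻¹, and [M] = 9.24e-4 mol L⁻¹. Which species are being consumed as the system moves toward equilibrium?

Q_c = [M]·[Z]³ / ([X₂Y]·[J]²) = (9.24e-4)·(2.06)³ / ((0.00928)·(0.433)²) = 4.64
Q_c = 4.64 = K_c; the system is at equilibrium.

none (at equilibrium)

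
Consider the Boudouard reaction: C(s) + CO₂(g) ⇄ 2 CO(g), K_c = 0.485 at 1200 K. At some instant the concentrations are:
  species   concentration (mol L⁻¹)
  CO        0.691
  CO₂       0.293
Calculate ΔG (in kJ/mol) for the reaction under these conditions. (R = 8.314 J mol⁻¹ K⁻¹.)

ΔG = 12.1 kJ/mol

(C is a pure solid — omitted from Q_c.)
Q_c = [CO]² / [CO₂] = (0.691)² / (0.293) = 1.63
ΔG = RT ln(Q_c/K_c) = (8.314 J mol⁻¹ K⁻¹)(1200 K) × ln(1.63/0.485)
   = (9.977 kJ/mol)(1.212) = 12.1 kJ/mol
ΔG > 0, so the forward reaction is non-spontaneous (proceeds in reverse).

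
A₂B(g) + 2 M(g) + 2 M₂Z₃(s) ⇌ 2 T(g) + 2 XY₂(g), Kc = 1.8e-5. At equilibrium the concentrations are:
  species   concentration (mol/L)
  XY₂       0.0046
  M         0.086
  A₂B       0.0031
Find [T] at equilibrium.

(M₂Z₃ is a pure solid — omitted from Kc.)
At equilibrium, Kc = [T]²·[XY₂]² / ([A₂B]·[M]²) = 1.8e-5.
([T])²·(0.0046)² / ((0.0031)·(0.086)²) = 1.8e-5
[T]² = 1.95e-5 ⇒ [T] = 0.0044 mol/L

[T] = 0.0044 mol/L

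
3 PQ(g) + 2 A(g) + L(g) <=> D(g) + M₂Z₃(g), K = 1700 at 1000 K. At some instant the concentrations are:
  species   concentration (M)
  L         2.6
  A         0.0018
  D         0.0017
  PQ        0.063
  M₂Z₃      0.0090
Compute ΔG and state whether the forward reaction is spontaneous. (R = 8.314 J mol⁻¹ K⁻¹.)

ΔG = 12.1 kJ/mol; the forward reaction is non-spontaneous

Q = [D]·[M₂Z₃] / ([PQ]³·[A]²·[L]) = (0.0017)·(0.0090) / ((0.063)³·(0.0018)²·(2.6)) = 7260
ΔG = RT ln(Q/K) = (8.314 J mol⁻¹ K⁻¹)(1000 K) × ln(7260/1700)
   = (8.314 kJ/mol)(1.452) = 12.1 kJ/mol
ΔG > 0, so the forward reaction is non-spontaneous (proceeds in reverse).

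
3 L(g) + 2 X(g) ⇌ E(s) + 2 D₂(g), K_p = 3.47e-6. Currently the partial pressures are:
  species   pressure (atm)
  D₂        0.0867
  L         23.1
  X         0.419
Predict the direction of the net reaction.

no net change (already at equilibrium)

(E is a pure solid — omitted from Q_p.)
Q_p = P(D₂)² / (P(L)³·P(X)²) = (0.0867)² / ((23.1)³·(0.419)²) = 3.47e-6
Q_p = 3.47e-6 = K_p, so the system is already at equilibrium.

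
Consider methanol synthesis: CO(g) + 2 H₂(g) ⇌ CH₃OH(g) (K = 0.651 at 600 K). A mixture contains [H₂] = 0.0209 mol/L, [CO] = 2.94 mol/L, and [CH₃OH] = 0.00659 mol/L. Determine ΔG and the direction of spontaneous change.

Q = [CH₃OH] / ([CO]·[H₂]²) = (0.00659) / ((2.94)·(0.0209)²) = 5.13
ΔG = RT ln(Q/K) = (8.314 J mol⁻¹ K⁻¹)(600 K) × ln(5.13/0.651)
   = (4.988 kJ/mol)(2.064) = 10.3 kJ/mol
ΔG > 0, so the forward reaction is non-spontaneous (proceeds in reverse).

ΔG = 10.3 kJ/mol; the forward reaction is non-spontaneous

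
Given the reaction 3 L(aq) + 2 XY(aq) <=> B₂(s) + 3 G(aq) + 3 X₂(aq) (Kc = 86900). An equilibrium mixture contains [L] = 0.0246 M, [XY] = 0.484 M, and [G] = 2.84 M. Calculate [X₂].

[X₂] = 0.237 M

(B₂ is a pure solid — omitted from Kc.)
At equilibrium, Kc = [G]³·[X₂]³ / ([L]³·[XY]²) = 86900.
(2.84)³·([X₂])³ / ((0.0246)³·(0.484)²) = 86900
[X₂]³ = 0.0132 ⇒ [X₂] = 0.237 M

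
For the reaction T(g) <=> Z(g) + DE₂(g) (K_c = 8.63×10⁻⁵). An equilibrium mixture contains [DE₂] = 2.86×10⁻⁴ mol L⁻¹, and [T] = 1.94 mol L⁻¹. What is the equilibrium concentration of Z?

[Z] = 0.585 mol L⁻¹

At equilibrium, K_c = [Z]·[DE₂] / [T] = 8.63×10⁻⁵.
([Z])·(2.86×10⁻⁴) / (1.94) = 8.63×10⁻⁵
[Z] = 0.585 mol L⁻¹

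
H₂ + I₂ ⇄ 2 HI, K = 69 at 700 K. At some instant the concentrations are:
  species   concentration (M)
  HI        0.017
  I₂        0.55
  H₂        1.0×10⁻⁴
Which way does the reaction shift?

in the forward direction

Q = [HI]² / ([H₂]·[I₂]) = (0.017)² / ((1.0×10⁻⁴)·(0.55)) = 5.3
Q = 5.3 < K = 69, so the forward reaction proceeds.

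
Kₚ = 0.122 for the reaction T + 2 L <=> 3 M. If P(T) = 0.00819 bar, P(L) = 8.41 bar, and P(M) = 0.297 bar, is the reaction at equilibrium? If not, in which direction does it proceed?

Qₚ = P(M)³ / (P(T)·P(L)²) = (0.297)³ / ((0.00819)·(8.41)²) = 0.0452
Qₚ = 0.0452 < Kₚ = 0.122, so the forward reaction proceeds.

toward products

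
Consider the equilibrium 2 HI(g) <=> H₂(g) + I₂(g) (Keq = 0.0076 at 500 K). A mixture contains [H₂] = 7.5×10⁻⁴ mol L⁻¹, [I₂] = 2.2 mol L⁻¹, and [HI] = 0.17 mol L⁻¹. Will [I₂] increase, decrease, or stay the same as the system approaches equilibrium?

decrease

Q = [H₂]·[I₂] / [HI]² = (7.5×10⁻⁴)·(2.2) / (0.17)² = 0.057
Q = 0.057 > Keq = 0.0076: net reverse reaction.
I₂ is a product, so it decreases.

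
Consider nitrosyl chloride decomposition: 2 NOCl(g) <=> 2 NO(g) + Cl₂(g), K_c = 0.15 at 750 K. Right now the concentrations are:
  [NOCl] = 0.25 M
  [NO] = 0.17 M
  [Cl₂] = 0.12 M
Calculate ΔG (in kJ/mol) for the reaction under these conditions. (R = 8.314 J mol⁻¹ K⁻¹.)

ΔG = -6.20 kJ/mol

Q_c = [NO]²·[Cl₂] / [NOCl]² = (0.17)²·(0.12) / (0.25)² = 0.0555
ΔG = RT ln(Q_c/K_c) = (8.314 J mol⁻¹ K⁻¹)(750 K) × ln(0.0555/0.15)
   = (6.236 kJ/mol)(-0.9943) = -6.20 kJ/mol
ΔG < 0, so the forward reaction is spontaneous (proceeds forward).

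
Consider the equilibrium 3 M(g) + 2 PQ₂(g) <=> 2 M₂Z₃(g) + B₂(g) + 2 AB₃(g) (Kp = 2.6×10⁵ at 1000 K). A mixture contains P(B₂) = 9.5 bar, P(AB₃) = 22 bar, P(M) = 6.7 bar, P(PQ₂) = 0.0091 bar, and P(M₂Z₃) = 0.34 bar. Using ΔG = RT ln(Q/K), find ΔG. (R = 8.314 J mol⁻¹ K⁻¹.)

Qp = P(M₂Z₃)²·P(B₂)·P(AB₃)² / (P(M)³·P(PQ₂)²) = (0.34)²·(9.5)·(22)² / ((6.7)³·(0.0091)²) = 21300
ΔG = RT ln(Qp/Kp) = (8.314 J mol⁻¹ K⁻¹)(1000 K) × ln(21300/2.6×10⁵)
   = (8.314 kJ/mol)(-2.502) = -20.8 kJ/mol
ΔG < 0, so the forward reaction is spontaneous (proceeds forward).

ΔG = -20.8 kJ/mol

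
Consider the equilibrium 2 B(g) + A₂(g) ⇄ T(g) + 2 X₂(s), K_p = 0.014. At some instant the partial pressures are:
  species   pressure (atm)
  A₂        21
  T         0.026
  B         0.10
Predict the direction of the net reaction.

(X₂ is a pure solid — omitted from Q_p.)
Q_p = P(T) / (P(B)²·P(A₂)) = (0.026) / ((0.10)²·(21)) = 0.12
Q_p = 0.12 > K_p = 0.014, so the reverse reaction proceeds.

in the reverse direction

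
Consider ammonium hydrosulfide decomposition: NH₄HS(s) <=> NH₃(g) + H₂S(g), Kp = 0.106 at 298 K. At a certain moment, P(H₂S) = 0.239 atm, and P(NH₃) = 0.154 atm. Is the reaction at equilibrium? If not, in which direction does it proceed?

(NH₄HS is a pure solid — omitted from Qp.)
Qp = P(NH₃)·P(H₂S) = (0.154)·(0.239) = 0.0368
Qp = 0.0368 < Kp = 0.106, so the forward reaction proceeds.

forward (toward products)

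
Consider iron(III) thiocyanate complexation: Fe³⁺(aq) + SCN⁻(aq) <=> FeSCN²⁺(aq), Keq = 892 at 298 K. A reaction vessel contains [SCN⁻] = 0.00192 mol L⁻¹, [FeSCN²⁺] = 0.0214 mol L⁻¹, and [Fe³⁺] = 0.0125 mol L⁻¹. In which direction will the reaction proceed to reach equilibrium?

Q = [FeSCN²⁺] / ([Fe³⁺]·[SCN⁻]) = (0.0214) / ((0.0125)·(0.00192)) = 892
Q = 892 = Keq, so the system is already at equilibrium.

neither direction; the system is at equilibrium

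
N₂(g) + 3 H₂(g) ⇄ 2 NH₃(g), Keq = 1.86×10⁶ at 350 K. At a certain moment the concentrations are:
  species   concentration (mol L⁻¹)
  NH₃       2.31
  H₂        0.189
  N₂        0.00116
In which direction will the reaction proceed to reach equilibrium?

in the forward direction

Q = [NH₃]² / ([N₂]·[H₂]³) = (2.31)² / ((0.00116)·(0.189)³) = 6.81×10⁵
Q = 6.81×10⁵ < Keq = 1.86×10⁶, so the forward reaction proceeds.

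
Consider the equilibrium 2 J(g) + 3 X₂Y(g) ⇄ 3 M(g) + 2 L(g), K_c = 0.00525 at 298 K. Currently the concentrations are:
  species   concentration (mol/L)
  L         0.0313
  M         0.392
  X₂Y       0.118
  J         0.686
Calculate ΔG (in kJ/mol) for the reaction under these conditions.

ΔG = 6.63 kJ/mol

Q_c = [M]³·[L]² / ([J]²·[X₂Y]³) = (0.392)³·(0.0313)² / ((0.686)²·(0.118)³) = 0.0763
ΔG = RT ln(Q_c/K_c) = (8.314 J mol⁻¹ K⁻¹)(298 K) × ln(0.0763/0.00525)
   = (2.478 kJ/mol)(2.676) = 6.63 kJ/mol
ΔG > 0, so the forward reaction is non-spontaneous (proceeds in reverse).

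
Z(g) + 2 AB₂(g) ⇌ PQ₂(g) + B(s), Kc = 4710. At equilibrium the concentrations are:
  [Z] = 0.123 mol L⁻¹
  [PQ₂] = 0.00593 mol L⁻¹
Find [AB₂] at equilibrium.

(B is a pure solid — omitted from Kc.)
At equilibrium, Kc = [PQ₂] / ([Z]·[AB₂]²) = 4710.
(0.00593) / ((0.123)·([AB₂])²) = 4710
[AB₂]² = 1.02×10⁻⁵ ⇒ [AB₂] = 0.00320 mol L⁻¹

[AB₂] = 0.00320 mol L⁻¹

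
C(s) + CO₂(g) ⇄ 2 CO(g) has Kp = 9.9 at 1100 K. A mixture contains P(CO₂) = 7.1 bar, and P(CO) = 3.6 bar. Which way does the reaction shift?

to the right

(C is a pure solid — omitted from Qp.)
Qp = P(CO)² / P(CO₂) = (3.6)² / (7.1) = 1.8
Qp = 1.8 < Kp = 9.9, so the forward reaction proceeds.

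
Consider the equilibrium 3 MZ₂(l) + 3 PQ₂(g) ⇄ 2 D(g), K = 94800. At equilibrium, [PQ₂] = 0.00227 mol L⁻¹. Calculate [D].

[D] = 0.0333 mol L⁻¹

(MZ₂ is a pure liquid — omitted from K.)
At equilibrium, K = [D]² / [PQ₂]³ = 94800.
([D])² / (0.00227)³ = 94800
[D]² = 0.00111 ⇒ [D] = 0.0333 mol L⁻¹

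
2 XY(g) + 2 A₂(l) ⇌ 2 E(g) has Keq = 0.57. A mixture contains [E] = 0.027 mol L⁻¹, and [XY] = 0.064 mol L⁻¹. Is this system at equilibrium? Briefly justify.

no; Q < K, reaction proceeds forward

(A₂ is a pure liquid — omitted from Q.)
Q = [E]² / [XY]² = (0.027)² / (0.064)² = 0.18
Q = 0.18 < Keq = 0.57: net forward reaction.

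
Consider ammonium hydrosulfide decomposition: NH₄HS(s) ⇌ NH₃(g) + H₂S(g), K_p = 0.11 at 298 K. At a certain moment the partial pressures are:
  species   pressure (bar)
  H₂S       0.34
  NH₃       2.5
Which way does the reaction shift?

reverse (toward reactants)

(NH₄HS is a pure solid — omitted from Q_p.)
Q_p = P(NH₃)·P(H₂S) = (2.5)·(0.34) = 0.85
Q_p = 0.85 > K_p = 0.11, so the reverse reaction proceeds.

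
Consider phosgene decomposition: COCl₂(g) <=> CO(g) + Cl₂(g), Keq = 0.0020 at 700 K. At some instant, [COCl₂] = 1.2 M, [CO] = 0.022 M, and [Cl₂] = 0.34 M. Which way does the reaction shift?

to the left

Q = [CO]·[Cl₂] / [COCl₂] = (0.022)·(0.34) / (1.2) = 0.0062
Q = 0.0062 > Keq = 0.0020, so the reverse reaction proceeds.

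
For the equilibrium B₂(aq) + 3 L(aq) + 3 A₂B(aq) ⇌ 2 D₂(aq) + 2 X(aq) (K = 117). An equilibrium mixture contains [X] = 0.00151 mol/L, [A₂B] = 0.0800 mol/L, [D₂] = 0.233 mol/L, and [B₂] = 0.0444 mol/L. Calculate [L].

At equilibrium, K = [D₂]²·[X]² / ([B₂]·[L]³·[A₂B]³) = 117.
(0.233)²·(0.00151)² / ((0.0444)·([L])³·(0.0800)³) = 117
[L]³ = 4.65×10⁻⁵ ⇒ [L] = 0.0360 mol/L

[L] = 0.0360 mol/L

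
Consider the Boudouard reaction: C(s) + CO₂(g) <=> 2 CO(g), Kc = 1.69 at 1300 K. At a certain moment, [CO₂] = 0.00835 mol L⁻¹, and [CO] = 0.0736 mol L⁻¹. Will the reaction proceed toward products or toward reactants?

(C is a pure solid — omitted from Qc.)
Qc = [CO]² / [CO₂] = (0.0736)² / (0.00835) = 0.649
Qc = 0.649 < Kc = 1.69, so the forward reaction proceeds.

forward (toward products)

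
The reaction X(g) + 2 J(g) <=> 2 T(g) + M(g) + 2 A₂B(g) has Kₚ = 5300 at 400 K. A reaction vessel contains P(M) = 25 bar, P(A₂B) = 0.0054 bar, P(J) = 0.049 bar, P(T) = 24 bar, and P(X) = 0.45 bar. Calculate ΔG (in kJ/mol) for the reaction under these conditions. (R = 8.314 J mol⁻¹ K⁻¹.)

Qₚ = P(T)²·P(M)·P(A₂B)² / (P(X)·P(J)²) = (24)²·(25)·(0.0054)² / ((0.45)·(0.049)²) = 389
ΔG = RT ln(Qₚ/Kₚ) = (8.314 J mol⁻¹ K⁻¹)(400 K) × ln(389/5300)
   = (3.326 kJ/mol)(-2.612) = -8.69 kJ/mol
ΔG < 0, so the forward reaction is spontaneous (proceeds forward).

ΔG = -8.69 kJ/mol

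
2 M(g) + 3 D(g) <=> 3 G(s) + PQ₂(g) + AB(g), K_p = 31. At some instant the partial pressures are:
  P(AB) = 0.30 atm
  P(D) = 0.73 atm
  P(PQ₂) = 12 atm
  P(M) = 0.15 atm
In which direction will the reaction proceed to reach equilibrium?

reverse (toward reactants)

(G is a pure solid — omitted from Q_p.)
Q_p = P(PQ₂)·P(AB) / (P(M)²·P(D)³) = (12)·(0.30) / ((0.15)²·(0.73)³) = 410
Q_p = 410 > K_p = 31, so the reverse reaction proceeds.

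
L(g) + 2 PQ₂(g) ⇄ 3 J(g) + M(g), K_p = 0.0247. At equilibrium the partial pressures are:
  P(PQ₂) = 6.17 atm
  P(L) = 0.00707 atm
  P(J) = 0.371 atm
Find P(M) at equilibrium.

At equilibrium, K_p = P(J)³·P(M) / (P(L)·P(PQ₂)²) = 0.0247.
(0.371)³·(P(M)) / ((0.00707)·(6.17)²) = 0.0247
P(M) = 0.130 atm

P(M) = 0.130 atm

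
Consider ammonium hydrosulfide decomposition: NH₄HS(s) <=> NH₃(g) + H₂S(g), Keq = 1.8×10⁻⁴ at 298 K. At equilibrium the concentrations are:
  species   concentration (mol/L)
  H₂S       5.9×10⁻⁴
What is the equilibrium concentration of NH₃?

[NH₃] = 0.31 mol/L

(NH₄HS is a pure solid — omitted from Keq.)
At equilibrium, Keq = [NH₃]·[H₂S] = 1.8×10⁻⁴.
([NH₃])·(5.9×10⁻⁴) = 1.8×10⁻⁴
[NH₃] = 0.305 = 0.31 mol/L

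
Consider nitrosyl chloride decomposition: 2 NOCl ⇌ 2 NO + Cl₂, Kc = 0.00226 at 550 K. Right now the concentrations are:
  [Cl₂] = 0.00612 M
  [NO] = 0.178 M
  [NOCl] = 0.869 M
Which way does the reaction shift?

in the forward direction

Qc = [NO]²·[Cl₂] / [NOCl]² = (0.178)²·(0.00612) / (0.869)² = 2.57×10⁻⁴
Qc = 2.57×10⁻⁴ < Kc = 0.00226, so the forward reaction proceeds.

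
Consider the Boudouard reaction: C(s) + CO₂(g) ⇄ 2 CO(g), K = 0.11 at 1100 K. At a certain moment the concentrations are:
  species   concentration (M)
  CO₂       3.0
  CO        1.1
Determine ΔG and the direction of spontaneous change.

(C is a pure solid — omitted from Q.)
Q = [CO]² / [CO₂] = (1.1)² / (3.0) = 0.403
ΔG = RT ln(Q/K) = (8.314 J mol⁻¹ K⁻¹)(1100 K) × ln(0.403/0.11)
   = (9.145 kJ/mol)(1.298) = 11.9 kJ/mol
ΔG > 0, so the forward reaction is non-spontaneous (proceeds in reverse).

ΔG = 11.9 kJ/mol; the forward reaction is non-spontaneous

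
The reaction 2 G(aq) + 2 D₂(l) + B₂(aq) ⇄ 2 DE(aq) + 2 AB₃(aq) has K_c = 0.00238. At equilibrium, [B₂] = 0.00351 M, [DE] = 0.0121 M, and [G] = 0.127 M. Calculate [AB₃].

(D₂ is a pure liquid — omitted from K_c.)
At equilibrium, K_c = [DE]²·[AB₃]² / ([G]²·[B₂]) = 0.00238.
(0.0121)²·([AB₃])² / ((0.127)²·(0.00351)) = 0.00238
[AB₃]² = 9.20e-4 ⇒ [AB₃] = 0.0303 M

[AB₃] = 0.0303 M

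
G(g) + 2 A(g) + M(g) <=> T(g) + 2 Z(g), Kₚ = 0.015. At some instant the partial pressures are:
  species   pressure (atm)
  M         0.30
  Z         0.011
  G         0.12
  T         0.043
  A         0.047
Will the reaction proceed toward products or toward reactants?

toward reactants

Qₚ = P(T)·P(Z)² / (P(G)·P(A)²·P(M)) = (0.043)·(0.011)² / ((0.12)·(0.047)²·(0.30)) = 0.065
Qₚ = 0.065 > Kₚ = 0.015, so the reverse reaction proceeds.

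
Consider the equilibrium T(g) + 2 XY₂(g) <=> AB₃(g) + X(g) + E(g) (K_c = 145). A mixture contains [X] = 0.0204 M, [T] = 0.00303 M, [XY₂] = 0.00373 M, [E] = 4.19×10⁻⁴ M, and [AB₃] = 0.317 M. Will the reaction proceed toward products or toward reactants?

Q_c = [AB₃]·[X]·[E] / ([T]·[XY₂]²) = (0.317)·(0.0204)·(4.19×10⁻⁴) / ((0.00303)·(0.00373)²) = 64.3
Q_c = 64.3 < K_c = 145, so the forward reaction proceeds.

toward products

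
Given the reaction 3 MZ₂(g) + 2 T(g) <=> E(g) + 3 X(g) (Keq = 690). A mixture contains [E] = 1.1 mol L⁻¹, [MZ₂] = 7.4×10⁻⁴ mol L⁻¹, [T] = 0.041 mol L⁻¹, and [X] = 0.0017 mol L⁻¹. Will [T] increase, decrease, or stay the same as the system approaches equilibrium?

increase

Q = [E]·[X]³ / ([MZ₂]³·[T]²) = (1.1)·(0.0017)³ / ((7.4×10⁻⁴)³·(0.041)²) = 7900
Q = 7900 > Keq = 690: net reverse reaction.
T is a reactant, so it increases.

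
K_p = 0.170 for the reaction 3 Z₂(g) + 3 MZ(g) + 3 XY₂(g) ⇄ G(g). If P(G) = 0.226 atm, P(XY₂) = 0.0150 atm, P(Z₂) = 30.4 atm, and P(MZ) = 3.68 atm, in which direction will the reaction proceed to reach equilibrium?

Q_p = P(G) / (P(Z₂)³·P(MZ)³·P(XY₂)³) = (0.226) / ((30.4)³·(3.68)³·(0.0150)³) = 0.0478
Q_p = 0.0478 < K_p = 0.170, so the forward reaction proceeds.

in the forward direction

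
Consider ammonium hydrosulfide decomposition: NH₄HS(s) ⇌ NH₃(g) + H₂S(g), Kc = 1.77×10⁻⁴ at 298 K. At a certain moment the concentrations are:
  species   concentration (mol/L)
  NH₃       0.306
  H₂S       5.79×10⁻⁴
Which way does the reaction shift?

(NH₄HS is a pure solid — omitted from Qc.)
Qc = [NH₃]·[H₂S] = (0.306)·(5.79×10⁻⁴) = 1.77×10⁻⁴
Qc = 1.77×10⁻⁴ = Kc, so the system is already at equilibrium.

no net change (already at equilibrium)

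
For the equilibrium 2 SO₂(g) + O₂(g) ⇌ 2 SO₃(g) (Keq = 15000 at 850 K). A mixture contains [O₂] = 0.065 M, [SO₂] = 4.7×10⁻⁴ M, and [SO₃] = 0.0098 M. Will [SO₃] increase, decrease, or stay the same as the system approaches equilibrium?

increase

Q = [SO₃]² / ([SO₂]²·[O₂]) = (0.0098)² / ((4.7×10⁻⁴)²·(0.065)) = 6700
Q = 6700 < Keq = 15000: net forward reaction.
SO₃ is a product, so it increases.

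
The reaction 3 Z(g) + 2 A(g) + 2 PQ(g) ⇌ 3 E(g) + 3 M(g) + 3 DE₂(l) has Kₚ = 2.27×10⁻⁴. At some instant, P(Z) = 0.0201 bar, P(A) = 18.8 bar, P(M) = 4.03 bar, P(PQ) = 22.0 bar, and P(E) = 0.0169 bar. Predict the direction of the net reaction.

(DE₂ is a pure liquid — omitted from Qₚ.)
Qₚ = P(E)³·P(M)³ / (P(Z)³·P(A)²·P(PQ)²) = (0.0169)³·(4.03)³ / ((0.0201)³·(18.8)²·(22.0)²) = 2.27×10⁻⁴
Qₚ = 2.27×10⁻⁴ = Kₚ, so the system is already at equilibrium.

at equilibrium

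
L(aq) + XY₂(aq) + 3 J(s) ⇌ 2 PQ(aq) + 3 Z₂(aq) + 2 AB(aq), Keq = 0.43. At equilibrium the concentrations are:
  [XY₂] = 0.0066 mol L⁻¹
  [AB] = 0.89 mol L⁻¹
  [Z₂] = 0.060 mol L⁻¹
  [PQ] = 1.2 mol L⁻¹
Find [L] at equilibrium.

[L] = 0.087 mol L⁻¹

(J is a pure solid — omitted from Keq.)
At equilibrium, Keq = [PQ]²·[Z₂]³·[AB]² / ([L]·[XY₂]) = 0.43.
(1.2)²·(0.060)³·(0.89)² / (([L])·(0.0066)) = 0.43
[L] = 0.0868 = 0.087 mol L⁻¹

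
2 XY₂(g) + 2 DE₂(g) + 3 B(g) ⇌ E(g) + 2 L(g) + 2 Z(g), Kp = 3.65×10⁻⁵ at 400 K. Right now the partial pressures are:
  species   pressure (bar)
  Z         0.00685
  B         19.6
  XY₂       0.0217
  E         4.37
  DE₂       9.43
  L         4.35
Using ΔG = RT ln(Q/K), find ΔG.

Qp = P(E)·P(L)²·P(Z)² / (P(XY₂)²·P(DE₂)²·P(B)³) = (4.37)·(4.35)²·(0.00685)² / ((0.0217)²·(9.43)²·(19.6)³) = 1.23×10⁻⁵
ΔG = RT ln(Qp/Kp) = (8.314 J mol⁻¹ K⁻¹)(400 K) × ln(1.23×10⁻⁵/3.65×10⁻⁵)
   = (3.326 kJ/mol)(-1.088) = -3.62 kJ/mol
ΔG < 0, so the forward reaction is spontaneous (proceeds forward).

ΔG = -3.62 kJ/mol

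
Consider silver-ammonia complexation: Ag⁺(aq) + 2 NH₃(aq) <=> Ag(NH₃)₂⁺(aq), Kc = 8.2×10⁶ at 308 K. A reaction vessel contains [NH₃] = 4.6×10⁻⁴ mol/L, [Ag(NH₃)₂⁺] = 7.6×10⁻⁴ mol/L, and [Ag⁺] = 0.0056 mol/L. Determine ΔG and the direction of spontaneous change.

Qc = [Ag(NH₃)₂⁺] / ([Ag⁺]·[NH₃]²) = (7.6×10⁻⁴) / ((0.0056)·(4.6×10⁻⁴)²) = 6.41×10⁵
ΔG = RT ln(Qc/Kc) = (8.314 J mol⁻¹ K⁻¹)(308 K) × ln(6.41×10⁵/8.2×10⁶)
   = (2.561 kJ/mol)(-2.549) = -6.53 kJ/mol
ΔG < 0, so the forward reaction is spontaneous (proceeds forward).

ΔG = -6.53 kJ/mol; the forward reaction is spontaneous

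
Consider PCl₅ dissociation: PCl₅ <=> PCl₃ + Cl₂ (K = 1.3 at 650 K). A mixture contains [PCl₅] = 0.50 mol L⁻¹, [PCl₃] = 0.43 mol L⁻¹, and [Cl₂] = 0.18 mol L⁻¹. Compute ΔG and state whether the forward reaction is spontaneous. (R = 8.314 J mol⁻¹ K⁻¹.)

ΔG = -11.5 kJ/mol; the forward reaction is spontaneous

Q = [PCl₃]·[Cl₂] / [PCl₅] = (0.43)·(0.18) / (0.50) = 0.155
ΔG = RT ln(Q/K) = (8.314 J mol⁻¹ K⁻¹)(650 K) × ln(0.155/1.3)
   = (5.404 kJ/mol)(-2.127) = -11.5 kJ/mol
ΔG < 0, so the forward reaction is spontaneous (proceeds forward).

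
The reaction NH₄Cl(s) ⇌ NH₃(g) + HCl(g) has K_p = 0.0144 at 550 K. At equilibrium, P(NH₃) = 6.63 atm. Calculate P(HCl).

(NH₄Cl is a pure solid — omitted from K_p.)
At equilibrium, K_p = P(NH₃)·P(HCl) = 0.0144.
(6.63)·(P(HCl)) = 0.0144
P(HCl) = 0.00217 atm

P(HCl) = 0.00217 atm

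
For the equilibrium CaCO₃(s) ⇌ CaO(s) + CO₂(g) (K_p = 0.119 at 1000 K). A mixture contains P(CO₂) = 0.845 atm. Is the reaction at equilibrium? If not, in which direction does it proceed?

(CaCO₃, CaO are pure solids — omitted from Q_p.)
Q_p = P(CO₂) = 0.845
Q_p = 0.845 > K_p = 0.119, so the reverse reaction proceeds.

toward reactants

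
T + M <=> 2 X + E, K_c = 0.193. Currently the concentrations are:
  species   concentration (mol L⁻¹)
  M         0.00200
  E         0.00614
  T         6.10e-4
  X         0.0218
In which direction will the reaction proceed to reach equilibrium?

reverse (toward reactants)

Q_c = [X]²·[E] / ([T]·[M]) = (0.0218)²·(0.00614) / ((6.10e-4)·(0.00200)) = 2.39
Q_c = 2.39 > K_c = 0.193, so the reverse reaction proceeds.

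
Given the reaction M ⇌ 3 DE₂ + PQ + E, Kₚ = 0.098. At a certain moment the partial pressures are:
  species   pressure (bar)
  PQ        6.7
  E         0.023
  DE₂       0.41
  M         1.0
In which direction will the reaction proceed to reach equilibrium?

Qₚ = P(DE₂)³·P(PQ)·P(E) / P(M) = (0.41)³·(6.7)·(0.023) / (1.0) = 0.011
Qₚ = 0.011 < Kₚ = 0.098, so the forward reaction proceeds.

in the forward direction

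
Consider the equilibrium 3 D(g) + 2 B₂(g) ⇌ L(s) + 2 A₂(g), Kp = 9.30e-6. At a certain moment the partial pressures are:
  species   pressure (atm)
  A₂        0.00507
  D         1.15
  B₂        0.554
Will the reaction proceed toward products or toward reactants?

(L is a pure solid — omitted from Qp.)
Qp = P(A₂)² / (P(D)³·P(B₂)²) = (0.00507)² / ((1.15)³·(0.554)²) = 5.51e-5
Qp = 5.51e-5 > Kp = 9.30e-6, so the reverse reaction proceeds.

in the reverse direction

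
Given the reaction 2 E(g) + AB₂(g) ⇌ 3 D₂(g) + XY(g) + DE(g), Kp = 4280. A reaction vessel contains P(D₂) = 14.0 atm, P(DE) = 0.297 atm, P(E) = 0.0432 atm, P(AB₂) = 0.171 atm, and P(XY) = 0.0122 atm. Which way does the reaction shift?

to the left

Qp = P(D₂)³·P(XY)·P(DE) / (P(E)²·P(AB₂)) = (14.0)³·(0.0122)·(0.297) / ((0.0432)²·(0.171)) = 31200
Qp = 31200 > Kp = 4280, so the reverse reaction proceeds.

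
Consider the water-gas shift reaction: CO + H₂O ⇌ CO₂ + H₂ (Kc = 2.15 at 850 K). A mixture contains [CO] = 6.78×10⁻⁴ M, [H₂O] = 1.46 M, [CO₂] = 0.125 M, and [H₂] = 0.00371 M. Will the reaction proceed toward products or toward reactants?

in the forward direction

Qc = [CO₂]·[H₂] / ([CO]·[H₂O]) = (0.125)·(0.00371) / ((6.78×10⁻⁴)·(1.46)) = 0.468
Qc = 0.468 < Kc = 2.15, so the forward reaction proceeds.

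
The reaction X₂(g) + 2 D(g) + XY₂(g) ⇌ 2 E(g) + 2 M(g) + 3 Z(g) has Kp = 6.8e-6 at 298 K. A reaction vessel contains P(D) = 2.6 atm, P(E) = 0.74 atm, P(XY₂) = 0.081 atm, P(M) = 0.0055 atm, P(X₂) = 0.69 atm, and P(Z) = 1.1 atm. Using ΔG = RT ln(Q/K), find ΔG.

ΔG = 5.33 kJ/mol

Qp = P(E)²·P(M)²·P(Z)³ / (P(X₂)·P(D)²·P(XY₂)) = (0.74)²·(0.0055)²·(1.1)³ / ((0.69)·(2.6)²·(0.081)) = 5.84e-5
ΔG = RT ln(Qp/Kp) = (8.314 J mol⁻¹ K⁻¹)(298 K) × ln(5.84e-5/6.8e-6)
   = (2.478 kJ/mol)(2.150) = 5.33 kJ/mol
ΔG > 0, so the forward reaction is non-spontaneous (proceeds in reverse).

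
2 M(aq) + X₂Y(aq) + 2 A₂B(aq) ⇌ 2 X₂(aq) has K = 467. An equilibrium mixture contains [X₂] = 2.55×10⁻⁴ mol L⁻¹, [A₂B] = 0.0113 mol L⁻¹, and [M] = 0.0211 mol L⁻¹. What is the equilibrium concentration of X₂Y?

At equilibrium, K = [X₂]² / ([M]²·[X₂Y]·[A₂B]²) = 467.
(2.55×10⁻⁴)² / ((0.0211)²·([X₂Y])·(0.0113)²) = 467
[X₂Y] = 0.00245 mol L⁻¹

[X₂Y] = 0.00245 mol L⁻¹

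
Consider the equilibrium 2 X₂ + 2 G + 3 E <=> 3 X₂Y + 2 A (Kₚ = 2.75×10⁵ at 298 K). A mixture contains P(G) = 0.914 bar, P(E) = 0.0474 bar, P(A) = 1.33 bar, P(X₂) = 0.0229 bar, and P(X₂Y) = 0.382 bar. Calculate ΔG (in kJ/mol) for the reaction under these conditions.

Qₚ = P(X₂Y)³·P(A)² / (P(X₂)²·P(G)²·P(E)³) = (0.382)³·(1.33)² / ((0.0229)²·(0.914)²·(0.0474)³) = 2.11×10⁶
ΔG = RT ln(Qₚ/Kₚ) = (8.314 J mol⁻¹ K⁻¹)(298 K) × ln(2.11×10⁶/2.75×10⁵)
   = (2.478 kJ/mol)(2.038) = 5.05 kJ/mol
ΔG > 0, so the forward reaction is non-spontaneous (proceeds in reverse).

ΔG = 5.05 kJ/mol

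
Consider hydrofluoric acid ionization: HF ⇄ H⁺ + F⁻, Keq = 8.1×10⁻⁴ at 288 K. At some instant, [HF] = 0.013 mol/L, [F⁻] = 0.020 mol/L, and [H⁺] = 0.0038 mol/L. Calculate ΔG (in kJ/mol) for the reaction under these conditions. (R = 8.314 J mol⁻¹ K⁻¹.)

ΔG = 4.73 kJ/mol

Q = [H⁺]·[F⁻] / [HF] = (0.0038)·(0.020) / (0.013) = 0.00585
ΔG = RT ln(Q/Keq) = (8.314 J mol⁻¹ K⁻¹)(288 K) × ln(0.00585/8.1×10⁻⁴)
   = (2.394 kJ/mol)(1.977) = 4.73 kJ/mol
ΔG > 0, so the forward reaction is non-spontaneous (proceeds in reverse).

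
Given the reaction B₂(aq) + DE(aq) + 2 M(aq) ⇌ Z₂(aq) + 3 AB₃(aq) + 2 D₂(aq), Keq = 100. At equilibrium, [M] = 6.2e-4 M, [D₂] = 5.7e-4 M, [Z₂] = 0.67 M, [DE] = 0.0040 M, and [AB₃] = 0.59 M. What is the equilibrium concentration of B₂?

[B₂] = 0.29 M

At equilibrium, Keq = [Z₂]·[AB₃]³·[D₂]² / ([B₂]·[DE]·[M]²) = 100.
(0.67)·(0.59)³·(5.7e-4)² / (([B₂])·(0.0040)·(6.2e-4)²) = 100
[B₂] = 0.291 = 0.29 M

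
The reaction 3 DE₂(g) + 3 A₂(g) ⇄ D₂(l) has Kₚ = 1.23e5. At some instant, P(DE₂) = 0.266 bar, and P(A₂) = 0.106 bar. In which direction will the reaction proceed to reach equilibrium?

to the right

(D₂ is a pure liquid — omitted from Qₚ.)
Qₚ = 1 / (P(DE₂)³·P(A₂)³) = 1 / ((0.266)³·(0.106)³) = 44600
Qₚ = 44600 < Kₚ = 1.23e5, so the forward reaction proceeds.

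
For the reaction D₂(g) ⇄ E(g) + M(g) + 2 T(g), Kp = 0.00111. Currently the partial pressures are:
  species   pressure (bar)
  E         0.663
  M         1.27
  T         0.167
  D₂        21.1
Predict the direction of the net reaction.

neither direction; the system is at equilibrium

Qp = P(E)·P(M)·P(T)² / P(D₂) = (0.663)·(1.27)·(0.167)² / (21.1) = 0.00111
Qp = 0.00111 = Kp, so the system is already at equilibrium.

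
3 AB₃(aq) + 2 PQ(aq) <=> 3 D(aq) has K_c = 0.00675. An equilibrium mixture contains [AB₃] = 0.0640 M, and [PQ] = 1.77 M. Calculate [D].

At equilibrium, K_c = [D]³ / ([AB₃]³·[PQ]²) = 0.00675.
([D])³ / ((0.0640)³·(1.77)²) = 0.00675
[D]³ = 5.54×10⁻⁶ ⇒ [D] = 0.0177 M

[D] = 0.0177 M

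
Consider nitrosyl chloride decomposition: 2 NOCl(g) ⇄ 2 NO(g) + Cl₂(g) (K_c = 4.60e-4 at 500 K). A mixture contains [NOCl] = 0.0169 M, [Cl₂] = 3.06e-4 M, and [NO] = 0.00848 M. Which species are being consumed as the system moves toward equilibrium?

NOCl (reactants)

Q_c = [NO]²·[Cl₂] / [NOCl]² = (0.00848)²·(3.06e-4) / (0.0169)² = 7.70e-5
Q_c = 7.70e-5 < K_c = 4.60e-4: net forward reaction.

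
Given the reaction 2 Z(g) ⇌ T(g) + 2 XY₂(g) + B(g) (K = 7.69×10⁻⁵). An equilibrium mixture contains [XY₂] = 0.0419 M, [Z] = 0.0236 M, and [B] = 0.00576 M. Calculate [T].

[T] = 0.00424 M

At equilibrium, K = [T]·[XY₂]²·[B] / [Z]² = 7.69×10⁻⁵.
([T])·(0.0419)²·(0.00576) / (0.0236)² = 7.69×10⁻⁵
[T] = 0.00424 M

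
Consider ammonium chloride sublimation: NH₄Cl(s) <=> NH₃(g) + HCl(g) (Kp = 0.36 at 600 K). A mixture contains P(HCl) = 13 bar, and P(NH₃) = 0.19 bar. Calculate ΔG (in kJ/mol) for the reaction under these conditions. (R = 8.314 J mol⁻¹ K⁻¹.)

ΔG = 9.61 kJ/mol

(NH₄Cl is a pure solid — omitted from Qp.)
Qp = P(NH₃)·P(HCl) = (0.19)·(13) = 2.47
ΔG = RT ln(Qp/Kp) = (8.314 J mol⁻¹ K⁻¹)(600 K) × ln(2.47/0.36)
   = (4.988 kJ/mol)(1.926) = 9.61 kJ/mol
ΔG > 0, so the forward reaction is non-spontaneous (proceeds in reverse).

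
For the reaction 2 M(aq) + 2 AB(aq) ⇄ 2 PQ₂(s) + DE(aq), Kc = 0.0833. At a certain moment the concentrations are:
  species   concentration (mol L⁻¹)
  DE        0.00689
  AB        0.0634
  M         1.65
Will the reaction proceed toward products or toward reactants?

toward reactants

(PQ₂ is a pure solid — omitted from Qc.)
Qc = [DE] / ([M]²·[AB]²) = (0.00689) / ((1.65)²·(0.0634)²) = 0.630
Qc = 0.630 > Kc = 0.0833, so the reverse reaction proceeds.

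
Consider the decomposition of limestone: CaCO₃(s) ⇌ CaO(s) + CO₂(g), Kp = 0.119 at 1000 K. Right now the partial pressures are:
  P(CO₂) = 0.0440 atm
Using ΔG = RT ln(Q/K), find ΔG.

(CaCO₃, CaO are pure solids — omitted from Qp.)
Qp = P(CO₂) = 0.0440
ΔG = RT ln(Qp/Kp) = (8.314 J mol⁻¹ K⁻¹)(1000 K) × ln(0.0440/0.119)
   = (8.314 kJ/mol)(-0.9949) = -8.27 kJ/mol
ΔG < 0, so the forward reaction is spontaneous (proceeds forward).

ΔG = -8.27 kJ/mol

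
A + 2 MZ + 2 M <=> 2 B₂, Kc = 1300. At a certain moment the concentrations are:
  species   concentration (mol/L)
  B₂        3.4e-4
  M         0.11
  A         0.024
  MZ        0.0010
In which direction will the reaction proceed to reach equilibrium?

Qc = [B₂]² / ([A]·[MZ]²·[M]²) = (3.4e-4)² / ((0.024)·(0.0010)²·(0.11)²) = 400
Qc = 400 < Kc = 1300, so the forward reaction proceeds.

forward (toward products)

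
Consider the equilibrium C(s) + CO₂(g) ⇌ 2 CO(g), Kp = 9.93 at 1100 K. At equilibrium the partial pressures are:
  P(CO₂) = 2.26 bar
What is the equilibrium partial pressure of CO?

P(CO) = 4.74 bar

(C is a pure solid — omitted from Kp.)
At equilibrium, Kp = P(CO)² / P(CO₂) = 9.93.
(P(CO))² / (2.26) = 9.93
P(CO)² = 22.4 ⇒ P(CO) = 4.74 bar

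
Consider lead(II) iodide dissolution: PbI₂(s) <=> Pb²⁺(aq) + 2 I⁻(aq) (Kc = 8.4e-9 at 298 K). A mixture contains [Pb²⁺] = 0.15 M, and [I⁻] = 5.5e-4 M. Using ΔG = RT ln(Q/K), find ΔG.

ΔG = 4.18 kJ/mol

(PbI₂ is a pure solid — omitted from Qc.)
Qc = [Pb²⁺]·[I⁻]² = (0.15)·(5.5e-4)² = 4.54e-8
ΔG = RT ln(Qc/Kc) = (8.314 J mol⁻¹ K⁻¹)(298 K) × ln(4.54e-8/8.4e-9)
   = (2.478 kJ/mol)(1.687) = 4.18 kJ/mol
ΔG > 0, so the forward reaction is non-spontaneous (proceeds in reverse).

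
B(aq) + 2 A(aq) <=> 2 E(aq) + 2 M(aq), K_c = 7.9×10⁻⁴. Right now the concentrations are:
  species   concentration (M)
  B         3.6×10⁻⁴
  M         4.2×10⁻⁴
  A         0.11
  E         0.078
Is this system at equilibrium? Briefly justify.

Q_c = [E]²·[M]² / ([B]·[A]²) = (0.078)²·(4.2×10⁻⁴)² / ((3.6×10⁻⁴)·(0.11)²) = 2.5×10⁻⁴
Q_c = 2.5×10⁻⁴ < K_c = 7.9×10⁻⁴: net forward reaction.

no; Q < K, reaction proceeds forward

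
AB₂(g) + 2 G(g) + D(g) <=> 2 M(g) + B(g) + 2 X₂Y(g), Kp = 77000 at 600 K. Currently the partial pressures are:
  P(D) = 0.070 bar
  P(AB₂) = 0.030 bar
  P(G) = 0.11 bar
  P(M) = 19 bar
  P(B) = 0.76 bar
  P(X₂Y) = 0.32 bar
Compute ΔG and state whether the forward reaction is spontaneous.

ΔG = 13.3 kJ/mol; the forward reaction is non-spontaneous

Qp = P(M)²·P(B)·P(X₂Y)² / (P(AB₂)·P(G)²·P(D)) = (19)²·(0.76)·(0.32)² / ((0.030)·(0.11)²·(0.070)) = 1.11×10⁶
ΔG = RT ln(Qp/Kp) = (8.314 J mol⁻¹ K⁻¹)(600 K) × ln(1.11×10⁶/77000)
   = (4.988 kJ/mol)(2.668) = 13.3 kJ/mol
ΔG > 0, so the forward reaction is non-spontaneous (proceeds in reverse).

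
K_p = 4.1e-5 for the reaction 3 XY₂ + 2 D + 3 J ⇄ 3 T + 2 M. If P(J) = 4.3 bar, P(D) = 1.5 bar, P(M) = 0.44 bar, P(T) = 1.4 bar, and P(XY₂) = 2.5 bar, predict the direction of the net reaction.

reverse (toward reactants)

Q_p = P(T)³·P(M)² / (P(XY₂)³·P(D)²·P(J)³) = (1.4)³·(0.44)² / ((2.5)³·(1.5)²·(4.3)³) = 1.9e-4
Q_p = 1.9e-4 > K_p = 4.1e-5, so the reverse reaction proceeds.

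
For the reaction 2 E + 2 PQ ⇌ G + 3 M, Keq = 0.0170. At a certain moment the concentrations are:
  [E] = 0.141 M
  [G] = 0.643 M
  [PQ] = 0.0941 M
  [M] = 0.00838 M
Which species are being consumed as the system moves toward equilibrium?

Q = [G]·[M]³ / ([E]²·[PQ]²) = (0.643)·(0.00838)³ / ((0.141)²·(0.0941)²) = 0.00215
Q = 0.00215 < Keq = 0.0170: net forward reaction.

E, PQ (reactants)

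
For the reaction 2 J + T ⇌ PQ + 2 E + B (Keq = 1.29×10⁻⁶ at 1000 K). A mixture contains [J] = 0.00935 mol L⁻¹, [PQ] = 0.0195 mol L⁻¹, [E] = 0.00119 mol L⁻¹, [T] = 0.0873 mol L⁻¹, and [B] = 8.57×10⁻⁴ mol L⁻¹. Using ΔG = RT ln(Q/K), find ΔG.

Q = [PQ]·[E]²·[B] / ([J]²·[T]) = (0.0195)·(0.00119)²·(8.57×10⁻⁴) / ((0.00935)²·(0.0873)) = 3.10×10⁻⁶
ΔG = RT ln(Q/Keq) = (8.314 J mol⁻¹ K⁻¹)(1000 K) × ln(3.10×10⁻⁶/1.29×10⁻⁶)
   = (8.314 kJ/mol)(0.8768) = 7.29 kJ/mol
ΔG > 0, so the forward reaction is non-spontaneous (proceeds in reverse).

ΔG = 7.29 kJ/mol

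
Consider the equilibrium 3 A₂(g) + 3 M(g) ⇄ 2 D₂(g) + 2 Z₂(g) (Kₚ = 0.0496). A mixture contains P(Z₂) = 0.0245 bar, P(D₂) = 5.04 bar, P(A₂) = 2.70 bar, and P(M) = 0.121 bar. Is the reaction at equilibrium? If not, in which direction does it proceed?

in the reverse direction

Qₚ = P(D₂)²·P(Z₂)² / (P(A₂)³·P(M)³) = (5.04)²·(0.0245)² / ((2.70)³·(0.121)³) = 0.437
Qₚ = 0.437 > Kₚ = 0.0496, so the reverse reaction proceeds.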